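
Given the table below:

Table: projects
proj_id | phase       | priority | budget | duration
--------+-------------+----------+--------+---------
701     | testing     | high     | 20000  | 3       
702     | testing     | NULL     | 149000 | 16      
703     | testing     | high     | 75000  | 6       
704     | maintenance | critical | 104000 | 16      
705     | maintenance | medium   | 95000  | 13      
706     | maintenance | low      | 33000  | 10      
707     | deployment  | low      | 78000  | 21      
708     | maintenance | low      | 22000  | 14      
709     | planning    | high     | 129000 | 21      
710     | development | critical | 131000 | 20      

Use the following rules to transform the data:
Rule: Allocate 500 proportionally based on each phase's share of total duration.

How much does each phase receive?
deployment: 75.0, development: 71.43, maintenance: 189.29, planning: 75.0, testing: 89.29

Step 1: Calculate total duration = 140
Step 2: Calculate each phase's proportion:
  deployment: 21/140 = 15.00% → 75.0
  development: 20/140 = 14.29% → 71.43
  maintenance: 53/140 = 37.86% → 189.29
  planning: 21/140 = 15.00% → 75.0
  testing: 25/140 = 17.86% → 89.29
Step 3: Verify: sum of allocations ≈ 500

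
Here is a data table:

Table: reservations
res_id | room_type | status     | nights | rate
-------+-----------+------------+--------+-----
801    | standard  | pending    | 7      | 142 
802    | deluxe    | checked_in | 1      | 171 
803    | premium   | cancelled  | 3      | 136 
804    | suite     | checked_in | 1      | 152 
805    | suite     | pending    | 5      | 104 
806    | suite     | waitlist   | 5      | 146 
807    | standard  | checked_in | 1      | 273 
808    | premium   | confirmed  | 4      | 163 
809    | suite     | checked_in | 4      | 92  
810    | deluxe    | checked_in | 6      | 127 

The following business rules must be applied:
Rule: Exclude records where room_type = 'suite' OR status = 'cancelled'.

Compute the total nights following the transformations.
19

Step 1: Find records where room_type = 'suite' OR status = 'cancelled'
Step 2: 5 records match, summing to 18
Step 3: Original sum: 37
Step 4: Remaining sum = 37 - 18 = 19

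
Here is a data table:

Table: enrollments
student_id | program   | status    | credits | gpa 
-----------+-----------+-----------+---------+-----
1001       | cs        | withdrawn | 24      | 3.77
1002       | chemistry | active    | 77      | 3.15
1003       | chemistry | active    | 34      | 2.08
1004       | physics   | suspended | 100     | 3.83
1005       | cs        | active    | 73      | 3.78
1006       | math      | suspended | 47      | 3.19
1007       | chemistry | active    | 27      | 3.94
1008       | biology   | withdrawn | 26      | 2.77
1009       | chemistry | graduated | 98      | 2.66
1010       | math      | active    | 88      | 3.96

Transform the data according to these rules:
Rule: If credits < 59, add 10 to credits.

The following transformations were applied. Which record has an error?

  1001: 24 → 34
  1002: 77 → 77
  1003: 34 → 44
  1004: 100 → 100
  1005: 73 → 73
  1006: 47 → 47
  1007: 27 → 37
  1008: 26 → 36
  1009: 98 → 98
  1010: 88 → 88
Record 1006 has an error. The correct transformed value should be 57, not 47.

Step 1: Check each record against the rule
Step 2: Record 1006 has credits = 47
Step 3: Since 47 < 59, the bonus should have been applied
Step 4: Correct value = 57, but claimed value = 47
Conclusion: Record 1006 has the error.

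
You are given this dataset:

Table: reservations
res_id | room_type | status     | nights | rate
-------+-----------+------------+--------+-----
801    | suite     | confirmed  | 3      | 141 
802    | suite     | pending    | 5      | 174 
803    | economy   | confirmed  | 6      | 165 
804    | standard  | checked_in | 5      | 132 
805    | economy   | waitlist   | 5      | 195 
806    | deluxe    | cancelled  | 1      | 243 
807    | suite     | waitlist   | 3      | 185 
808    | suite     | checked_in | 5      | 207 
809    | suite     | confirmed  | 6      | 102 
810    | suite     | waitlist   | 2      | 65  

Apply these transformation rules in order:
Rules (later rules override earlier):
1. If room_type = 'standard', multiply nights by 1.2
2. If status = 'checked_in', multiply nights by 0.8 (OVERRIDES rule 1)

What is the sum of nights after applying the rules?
39.0

Step 1: Rule 2 takes priority for records with status = 'checked_in'
  - 2 records: 10 × 0.8 = 8.0
Step 2: Rule 1 applies to remaining records with room_type = 'standard'
  - 0 records: 0 × 1.2 = 0.0
Step 3: Other records unchanged: 31
Step 4: Final sum = 8.0 + 0.0 + 31 = 39.0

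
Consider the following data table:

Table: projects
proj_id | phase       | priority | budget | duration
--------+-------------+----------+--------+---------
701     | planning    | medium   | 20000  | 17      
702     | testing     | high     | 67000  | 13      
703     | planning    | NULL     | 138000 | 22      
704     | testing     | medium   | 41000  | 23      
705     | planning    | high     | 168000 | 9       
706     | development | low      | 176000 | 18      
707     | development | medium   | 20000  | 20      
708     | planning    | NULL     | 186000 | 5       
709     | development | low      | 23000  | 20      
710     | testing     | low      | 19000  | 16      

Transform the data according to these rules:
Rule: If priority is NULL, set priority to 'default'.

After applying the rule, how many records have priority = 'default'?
2

Step 1: Count records where priority IS NULL
Step 2: Found 2 records with NULL priority
Step 3: These records will have priority set to 'default'
Step 4: Records already having priority = 'default': 0
Step 5: Answer: 2 + 0 = 2 records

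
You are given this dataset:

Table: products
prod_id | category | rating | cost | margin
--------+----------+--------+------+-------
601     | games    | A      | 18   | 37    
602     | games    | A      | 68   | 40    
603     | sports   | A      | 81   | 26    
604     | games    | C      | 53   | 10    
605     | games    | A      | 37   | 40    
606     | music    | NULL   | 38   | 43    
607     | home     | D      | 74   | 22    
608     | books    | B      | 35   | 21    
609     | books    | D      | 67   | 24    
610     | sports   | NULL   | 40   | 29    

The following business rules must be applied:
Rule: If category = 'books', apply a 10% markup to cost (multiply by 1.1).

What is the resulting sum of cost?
521.2

Step 1: Records with category = 'books' have total cost = 102
Step 2: Apply multiplier: 102 × 1.1 = 112.2
Step 3: Other records total: 409
Step 4: Final sum = 112.2 + 409 = 521.2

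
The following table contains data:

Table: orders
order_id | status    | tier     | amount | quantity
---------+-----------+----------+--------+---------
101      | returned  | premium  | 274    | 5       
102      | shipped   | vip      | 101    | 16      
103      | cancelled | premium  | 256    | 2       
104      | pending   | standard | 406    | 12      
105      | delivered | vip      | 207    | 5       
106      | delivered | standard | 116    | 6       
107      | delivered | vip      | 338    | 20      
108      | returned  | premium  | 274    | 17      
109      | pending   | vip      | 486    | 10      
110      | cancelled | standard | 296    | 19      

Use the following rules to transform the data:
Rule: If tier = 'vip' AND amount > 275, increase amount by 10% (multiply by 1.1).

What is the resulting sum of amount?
2836.4

Step 1: Find records where tier = 'vip' AND amount > 275
Step 2: 2 records match, summing to 824
Step 3: After multiplier: 824 × 1.1 = 906.4
Step 4: Unaffected records sum: 1930
Step 5: Final sum = 906.4 + 1930 = 2836.4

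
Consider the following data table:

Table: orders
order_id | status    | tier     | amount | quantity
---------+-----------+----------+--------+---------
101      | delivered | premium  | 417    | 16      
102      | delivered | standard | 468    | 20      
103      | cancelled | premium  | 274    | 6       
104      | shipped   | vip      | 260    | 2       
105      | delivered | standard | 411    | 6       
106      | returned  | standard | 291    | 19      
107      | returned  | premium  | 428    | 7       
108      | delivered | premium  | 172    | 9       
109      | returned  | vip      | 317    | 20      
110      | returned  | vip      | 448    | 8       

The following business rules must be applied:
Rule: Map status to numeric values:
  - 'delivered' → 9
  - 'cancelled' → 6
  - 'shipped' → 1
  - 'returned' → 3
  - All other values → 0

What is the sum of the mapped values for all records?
55

Step 1: Apply mapping to each record
Step 2: Count by status:
  'delivered': 4 records × 9 = 36
  'cancelled': 1 records × 6 = 6
  'shipped': 1 records × 1 = 1
  'returned': 4 records × 3 = 12
Step 3: Sum all mapped values = 55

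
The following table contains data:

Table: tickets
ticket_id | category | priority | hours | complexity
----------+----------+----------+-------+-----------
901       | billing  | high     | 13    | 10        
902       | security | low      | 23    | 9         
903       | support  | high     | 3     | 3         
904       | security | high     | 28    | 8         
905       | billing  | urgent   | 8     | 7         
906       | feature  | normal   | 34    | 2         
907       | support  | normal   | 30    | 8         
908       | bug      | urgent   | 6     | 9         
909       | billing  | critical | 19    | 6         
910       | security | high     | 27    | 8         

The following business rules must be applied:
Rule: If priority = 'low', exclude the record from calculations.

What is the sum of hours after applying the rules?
168

Step 1: Identify records where priority = 'low'
Step 2: The excluded records sum to 23
Step 3: Original total hours = 191
Step 4: Remaining total = 191 - 23 = 168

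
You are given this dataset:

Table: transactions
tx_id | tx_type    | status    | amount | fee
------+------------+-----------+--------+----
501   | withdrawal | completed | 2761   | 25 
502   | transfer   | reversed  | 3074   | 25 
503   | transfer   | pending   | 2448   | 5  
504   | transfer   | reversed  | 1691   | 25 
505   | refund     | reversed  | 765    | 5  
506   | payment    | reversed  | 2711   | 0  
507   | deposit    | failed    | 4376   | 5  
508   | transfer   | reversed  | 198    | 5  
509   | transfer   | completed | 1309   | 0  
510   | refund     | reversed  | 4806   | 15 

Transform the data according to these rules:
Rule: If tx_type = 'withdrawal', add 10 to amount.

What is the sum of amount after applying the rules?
24149

Step 1: Count records where tx_type = 'withdrawal': 1
Step 2: Total bonus added: 1 × 10 = 10
Step 3: Original sum of amount: 24139
Step 4: Final sum = 24139 + 10 = 24149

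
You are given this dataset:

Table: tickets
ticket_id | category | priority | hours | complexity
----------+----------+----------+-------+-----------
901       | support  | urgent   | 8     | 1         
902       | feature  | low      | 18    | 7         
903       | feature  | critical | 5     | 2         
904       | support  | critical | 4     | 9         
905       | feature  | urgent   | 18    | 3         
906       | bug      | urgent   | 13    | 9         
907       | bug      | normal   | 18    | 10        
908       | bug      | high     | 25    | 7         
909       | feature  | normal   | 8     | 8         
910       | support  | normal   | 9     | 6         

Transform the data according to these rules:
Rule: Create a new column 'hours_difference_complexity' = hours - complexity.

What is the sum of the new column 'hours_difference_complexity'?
64

Step 1: For each record, compute hours - complexity
Example calculations:
  8 - 1 = 7
  18 - 7 = 11
  5 - 2 = 3
  ...
Step 2: Sum all derived values
Step 3: Total = 64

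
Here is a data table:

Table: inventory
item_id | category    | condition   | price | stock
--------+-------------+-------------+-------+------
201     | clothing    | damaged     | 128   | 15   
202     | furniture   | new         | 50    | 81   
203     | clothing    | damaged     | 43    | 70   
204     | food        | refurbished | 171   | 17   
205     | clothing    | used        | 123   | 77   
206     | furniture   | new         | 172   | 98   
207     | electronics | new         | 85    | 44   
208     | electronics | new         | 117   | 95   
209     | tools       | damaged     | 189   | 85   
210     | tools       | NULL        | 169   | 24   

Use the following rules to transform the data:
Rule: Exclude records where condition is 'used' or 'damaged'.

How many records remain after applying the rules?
6

Step 1: Count records to exclude
  - 1 (used) + 3 (damaged) = 4 records
Step 2: Total records: 10
Step 3: Remaining = 10 - 4 = 6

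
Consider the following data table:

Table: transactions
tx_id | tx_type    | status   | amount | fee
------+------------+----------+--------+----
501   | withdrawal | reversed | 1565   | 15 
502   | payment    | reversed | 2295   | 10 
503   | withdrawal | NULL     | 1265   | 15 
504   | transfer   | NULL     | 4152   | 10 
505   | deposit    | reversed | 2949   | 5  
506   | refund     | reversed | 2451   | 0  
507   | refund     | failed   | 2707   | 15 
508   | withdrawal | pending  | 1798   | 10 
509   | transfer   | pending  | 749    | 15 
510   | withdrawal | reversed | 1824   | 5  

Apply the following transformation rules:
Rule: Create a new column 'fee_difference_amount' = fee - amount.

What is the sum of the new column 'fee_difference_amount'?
-21655

Step 1: For each record, compute fee - amount
Example calculations:
  15 - 1565 = -1550
  10 - 2295 = -2285
  15 - 1265 = -1250
  ...
Step 2: Sum all derived values
Step 3: Total = -21655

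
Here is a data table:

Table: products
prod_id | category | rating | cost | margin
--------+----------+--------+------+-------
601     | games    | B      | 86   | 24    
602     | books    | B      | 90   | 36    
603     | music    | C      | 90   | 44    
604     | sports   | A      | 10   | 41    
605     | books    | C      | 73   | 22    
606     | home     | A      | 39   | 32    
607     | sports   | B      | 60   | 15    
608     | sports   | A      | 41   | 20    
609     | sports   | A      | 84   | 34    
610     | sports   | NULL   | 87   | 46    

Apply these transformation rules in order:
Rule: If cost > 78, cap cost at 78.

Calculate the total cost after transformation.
613

Step 1: 5 records have cost > 78
Step 2: These records originally summed to 437
Step 3: After capping: 5 × 78 = 390
Step 4: Unaffected records sum: 223
Step 5: Final sum = 390 + 223 = 613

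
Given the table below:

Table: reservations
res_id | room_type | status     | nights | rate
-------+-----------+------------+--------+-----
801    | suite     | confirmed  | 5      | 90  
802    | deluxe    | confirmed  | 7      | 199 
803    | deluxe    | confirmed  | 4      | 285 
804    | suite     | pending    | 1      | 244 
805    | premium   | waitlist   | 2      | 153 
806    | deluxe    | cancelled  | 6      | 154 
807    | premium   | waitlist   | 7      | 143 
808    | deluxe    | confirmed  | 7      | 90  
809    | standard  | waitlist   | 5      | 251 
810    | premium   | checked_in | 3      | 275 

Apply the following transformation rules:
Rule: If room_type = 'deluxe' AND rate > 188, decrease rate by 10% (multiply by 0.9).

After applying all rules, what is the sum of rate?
1835.6

Step 1: Find records where room_type = 'deluxe' AND rate > 188
Step 2: 2 records match, summing to 484
Step 3: After multiplier: 484 × 0.9 = 435.6
Step 4: Unaffected records sum: 1400
Step 5: Final sum = 435.6 + 1400 = 1835.6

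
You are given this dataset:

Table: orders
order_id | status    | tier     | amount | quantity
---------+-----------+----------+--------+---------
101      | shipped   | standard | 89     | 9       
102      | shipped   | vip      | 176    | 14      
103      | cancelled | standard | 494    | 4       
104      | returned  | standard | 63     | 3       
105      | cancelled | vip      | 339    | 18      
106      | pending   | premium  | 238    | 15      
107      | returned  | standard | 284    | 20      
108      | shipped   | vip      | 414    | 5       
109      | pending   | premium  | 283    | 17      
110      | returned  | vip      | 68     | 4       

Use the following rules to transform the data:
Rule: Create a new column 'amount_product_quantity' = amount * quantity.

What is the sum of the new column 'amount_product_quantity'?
27935

Step 1: For each record, compute amount * quantity
Example calculations:
  89 * 9 = 801
  176 * 14 = 2464
  494 * 4 = 1976
  ...
Step 2: Sum all derived values
Step 3: Total = 27935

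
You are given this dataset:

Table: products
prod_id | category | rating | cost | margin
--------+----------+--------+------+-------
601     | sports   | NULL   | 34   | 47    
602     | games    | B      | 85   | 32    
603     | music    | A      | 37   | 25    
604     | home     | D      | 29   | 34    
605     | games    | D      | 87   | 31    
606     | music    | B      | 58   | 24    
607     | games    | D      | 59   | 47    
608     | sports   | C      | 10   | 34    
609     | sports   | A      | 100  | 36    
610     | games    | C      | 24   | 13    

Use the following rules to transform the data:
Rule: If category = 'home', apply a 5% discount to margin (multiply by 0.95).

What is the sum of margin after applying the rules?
321.3

Step 1: Records with category = 'home' have total margin = 34
Step 2: Apply multiplier: 34 × 0.95 = 32.3
Step 3: Other records total: 289
Step 4: Final sum = 32.3 + 289 = 321.3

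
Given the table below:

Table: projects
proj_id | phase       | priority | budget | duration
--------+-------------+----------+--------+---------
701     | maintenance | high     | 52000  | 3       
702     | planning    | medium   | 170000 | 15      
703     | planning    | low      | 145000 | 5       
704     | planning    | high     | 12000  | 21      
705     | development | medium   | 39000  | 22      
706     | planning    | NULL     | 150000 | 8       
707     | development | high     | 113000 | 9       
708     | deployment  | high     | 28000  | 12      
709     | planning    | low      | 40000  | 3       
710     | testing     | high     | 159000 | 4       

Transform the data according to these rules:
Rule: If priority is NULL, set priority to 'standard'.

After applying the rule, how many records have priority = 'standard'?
1

Step 1: Count records where priority IS NULL
Step 2: Found 1 records with NULL priority
Step 3: These records will have priority set to 'standard'
Step 4: Records already having priority = 'standard': 0
Step 5: Answer: 1 + 0 = 1 records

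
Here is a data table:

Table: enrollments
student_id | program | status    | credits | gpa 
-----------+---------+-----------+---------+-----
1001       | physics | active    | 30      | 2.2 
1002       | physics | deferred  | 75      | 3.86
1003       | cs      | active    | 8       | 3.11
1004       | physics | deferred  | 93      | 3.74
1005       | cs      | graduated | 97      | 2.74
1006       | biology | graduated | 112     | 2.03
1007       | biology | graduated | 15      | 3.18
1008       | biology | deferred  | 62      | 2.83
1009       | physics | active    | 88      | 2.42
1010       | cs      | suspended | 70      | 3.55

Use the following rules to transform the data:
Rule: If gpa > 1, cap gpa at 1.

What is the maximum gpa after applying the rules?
1

Step 1: Original maximum gpa = 3.86
Step 2: Apply cap at 1
Step 3: 10 records had gpa > 1 and were capped
Step 4: Maximum after transformation = 1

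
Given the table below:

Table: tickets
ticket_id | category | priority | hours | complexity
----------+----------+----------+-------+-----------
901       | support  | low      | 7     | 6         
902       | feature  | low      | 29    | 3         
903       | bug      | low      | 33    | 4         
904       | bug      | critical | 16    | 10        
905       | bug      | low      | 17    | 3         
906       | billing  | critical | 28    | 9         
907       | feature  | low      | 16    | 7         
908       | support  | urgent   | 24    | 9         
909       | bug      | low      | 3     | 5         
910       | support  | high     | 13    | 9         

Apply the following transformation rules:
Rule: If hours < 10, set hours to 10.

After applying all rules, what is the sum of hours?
196

Step 1: 2 records have hours < 10
Step 2: These records originally summed to 10
Step 3: After setting to minimum: 2 × 10 = 20
Step 4: Unaffected records sum: 176
Step 5: Final sum = 20 + 176 = 196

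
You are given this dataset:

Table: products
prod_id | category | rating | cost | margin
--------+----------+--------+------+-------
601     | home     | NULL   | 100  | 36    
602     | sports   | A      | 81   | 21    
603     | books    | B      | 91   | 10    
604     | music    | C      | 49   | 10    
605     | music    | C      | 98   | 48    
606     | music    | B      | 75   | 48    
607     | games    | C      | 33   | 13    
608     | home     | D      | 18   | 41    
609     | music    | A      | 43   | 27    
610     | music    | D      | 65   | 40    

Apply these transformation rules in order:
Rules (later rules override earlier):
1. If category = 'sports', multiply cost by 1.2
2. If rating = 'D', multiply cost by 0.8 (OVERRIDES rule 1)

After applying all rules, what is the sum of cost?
652.6

Step 1: Rule 2 takes priority for records with rating = 'D'
  - 2 records: 83 × 0.8 = 66.4
Step 2: Rule 1 applies to remaining records with category = 'sports'
  - 1 records: 81 × 1.2 = 97.2
Step 3: Other records unchanged: 489
Step 4: Final sum = 66.4 + 97.2 + 489 = 652.6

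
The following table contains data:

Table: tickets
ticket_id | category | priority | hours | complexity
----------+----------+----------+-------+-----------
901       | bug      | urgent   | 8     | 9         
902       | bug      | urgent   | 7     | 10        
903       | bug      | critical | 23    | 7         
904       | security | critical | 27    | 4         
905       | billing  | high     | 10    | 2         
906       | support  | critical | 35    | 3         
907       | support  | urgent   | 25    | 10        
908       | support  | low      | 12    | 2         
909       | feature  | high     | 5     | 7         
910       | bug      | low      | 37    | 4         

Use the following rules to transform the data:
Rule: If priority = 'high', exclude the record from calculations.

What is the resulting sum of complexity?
49

Step 1: Identify records where priority = 'high'
Step 2: The excluded records sum to 9
Step 3: Original total complexity = 58
Step 4: Remaining total = 58 - 9 = 49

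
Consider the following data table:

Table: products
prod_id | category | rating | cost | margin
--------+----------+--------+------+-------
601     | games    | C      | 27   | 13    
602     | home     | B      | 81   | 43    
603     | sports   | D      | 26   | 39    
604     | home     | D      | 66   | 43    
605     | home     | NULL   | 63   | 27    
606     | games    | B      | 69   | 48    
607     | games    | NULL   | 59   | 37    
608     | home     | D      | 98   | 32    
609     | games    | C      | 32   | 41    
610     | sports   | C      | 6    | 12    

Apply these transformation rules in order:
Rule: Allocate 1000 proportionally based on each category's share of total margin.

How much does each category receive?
games: 414.93, home: 432.84, sports: 152.24

Step 1: Calculate total margin = 335
Step 2: Calculate each category's proportion:
  games: 139/335 = 41.49% → 414.93
  home: 145/335 = 43.28% → 432.84
  sports: 51/335 = 15.22% → 152.24
Step 3: Verify: sum of allocations ≈ 1000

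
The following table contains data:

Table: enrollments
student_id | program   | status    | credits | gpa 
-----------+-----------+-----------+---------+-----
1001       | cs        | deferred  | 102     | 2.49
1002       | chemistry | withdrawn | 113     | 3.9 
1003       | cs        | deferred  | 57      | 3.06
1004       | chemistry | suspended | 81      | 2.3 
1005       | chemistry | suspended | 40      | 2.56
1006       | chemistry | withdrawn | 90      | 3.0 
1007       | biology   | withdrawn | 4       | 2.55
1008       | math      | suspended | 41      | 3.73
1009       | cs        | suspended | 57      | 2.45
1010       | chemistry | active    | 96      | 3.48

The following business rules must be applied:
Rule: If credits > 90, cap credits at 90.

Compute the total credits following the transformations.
640

Step 1: 3 records have credits > 90
Step 2: These records originally summed to 311
Step 3: After capping: 3 × 90 = 270
Step 4: Unaffected records sum: 370
Step 5: Final sum = 270 + 370 = 640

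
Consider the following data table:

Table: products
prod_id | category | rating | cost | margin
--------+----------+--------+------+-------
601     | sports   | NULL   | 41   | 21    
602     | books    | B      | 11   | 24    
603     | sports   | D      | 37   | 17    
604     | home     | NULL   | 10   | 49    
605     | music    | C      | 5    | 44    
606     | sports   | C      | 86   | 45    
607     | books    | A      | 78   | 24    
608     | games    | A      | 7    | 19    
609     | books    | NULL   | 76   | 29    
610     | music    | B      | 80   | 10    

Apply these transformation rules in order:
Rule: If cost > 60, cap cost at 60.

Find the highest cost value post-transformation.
60

Step 1: Original maximum cost = 86
Step 2: Apply cap at 60
Step 3: 4 records had cost > 60 and were capped
Step 4: Maximum after transformation = 60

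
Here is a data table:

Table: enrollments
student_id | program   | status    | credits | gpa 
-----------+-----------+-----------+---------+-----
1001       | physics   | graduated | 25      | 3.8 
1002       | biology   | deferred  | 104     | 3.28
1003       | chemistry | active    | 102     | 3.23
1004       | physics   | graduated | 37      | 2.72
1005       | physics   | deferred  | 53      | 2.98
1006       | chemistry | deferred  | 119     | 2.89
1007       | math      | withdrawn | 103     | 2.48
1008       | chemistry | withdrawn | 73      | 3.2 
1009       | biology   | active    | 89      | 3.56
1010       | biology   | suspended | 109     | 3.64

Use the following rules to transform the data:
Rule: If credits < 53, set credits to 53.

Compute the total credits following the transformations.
858

Step 1: 2 records have credits < 53
Step 2: These records originally summed to 62
Step 3: After setting to minimum: 2 × 53 = 106
Step 4: Unaffected records sum: 752
Step 5: Final sum = 106 + 752 = 858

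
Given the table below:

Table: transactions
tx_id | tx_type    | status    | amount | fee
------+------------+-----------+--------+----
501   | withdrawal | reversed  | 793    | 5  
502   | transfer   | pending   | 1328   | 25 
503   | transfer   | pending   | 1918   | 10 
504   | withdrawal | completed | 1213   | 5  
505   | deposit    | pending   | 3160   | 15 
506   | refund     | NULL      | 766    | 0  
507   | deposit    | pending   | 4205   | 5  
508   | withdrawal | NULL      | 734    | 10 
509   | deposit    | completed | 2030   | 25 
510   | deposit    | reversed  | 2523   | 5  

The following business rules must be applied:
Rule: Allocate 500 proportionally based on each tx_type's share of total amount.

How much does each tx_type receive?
deposit: 319.18, refund: 20.51, transfer: 86.93, withdrawal: 73.38

Step 1: Calculate total amount = 18670
Step 2: Calculate each tx_type's proportion:
  deposit: 11918/18670 = 63.84% → 319.18
  refund: 766/18670 = 4.10% → 20.51
  transfer: 3246/18670 = 17.39% → 86.93
  withdrawal: 2740/18670 = 14.68% → 73.38
Step 3: Verify: sum of allocations ≈ 500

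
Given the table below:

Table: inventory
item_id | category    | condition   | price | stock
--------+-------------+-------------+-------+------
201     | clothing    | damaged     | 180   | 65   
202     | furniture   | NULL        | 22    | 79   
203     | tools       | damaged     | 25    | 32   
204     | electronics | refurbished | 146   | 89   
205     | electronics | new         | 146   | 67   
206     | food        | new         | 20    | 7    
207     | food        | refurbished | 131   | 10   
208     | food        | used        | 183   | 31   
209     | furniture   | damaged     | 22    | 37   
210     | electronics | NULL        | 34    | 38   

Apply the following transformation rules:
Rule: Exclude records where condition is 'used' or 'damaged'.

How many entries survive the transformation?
6

Step 1: Count records to exclude
  - 1 (used) + 3 (damaged) = 4 records
Step 2: Total records: 10
Step 3: Remaining = 10 - 4 = 6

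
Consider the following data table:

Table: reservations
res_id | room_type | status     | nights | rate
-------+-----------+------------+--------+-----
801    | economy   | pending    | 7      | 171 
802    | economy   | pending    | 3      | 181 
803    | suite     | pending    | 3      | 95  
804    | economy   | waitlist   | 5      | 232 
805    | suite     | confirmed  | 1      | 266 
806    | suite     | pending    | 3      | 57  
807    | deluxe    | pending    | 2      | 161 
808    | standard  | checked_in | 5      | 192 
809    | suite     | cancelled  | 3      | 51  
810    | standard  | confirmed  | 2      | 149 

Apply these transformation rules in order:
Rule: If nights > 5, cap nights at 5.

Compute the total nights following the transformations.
32

Step 1: 1 records have nights > 5
Step 2: These records originally summed to 7
Step 3: After capping: 1 × 5 = 5
Step 4: Unaffected records sum: 27
Step 5: Final sum = 5 + 27 = 32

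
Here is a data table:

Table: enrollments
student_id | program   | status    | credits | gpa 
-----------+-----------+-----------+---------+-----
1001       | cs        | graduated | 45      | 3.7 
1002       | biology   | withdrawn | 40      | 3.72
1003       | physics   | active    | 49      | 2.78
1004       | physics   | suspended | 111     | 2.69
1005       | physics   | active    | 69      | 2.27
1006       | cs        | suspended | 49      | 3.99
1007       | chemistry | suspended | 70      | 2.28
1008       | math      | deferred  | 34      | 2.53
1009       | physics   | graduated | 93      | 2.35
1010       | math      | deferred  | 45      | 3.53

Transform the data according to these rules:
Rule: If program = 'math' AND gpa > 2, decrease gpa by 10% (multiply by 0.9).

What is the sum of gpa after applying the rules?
29.23

Step 1: Find records where program = 'math' AND gpa > 2
Step 2: 2 records match, summing to 6.06
Step 3: After multiplier: 6.06 × 0.9 = 5.45
Step 4: Unaffected records sum: 23.78
Step 5: Final sum = 5.45 + 23.78 = 29.23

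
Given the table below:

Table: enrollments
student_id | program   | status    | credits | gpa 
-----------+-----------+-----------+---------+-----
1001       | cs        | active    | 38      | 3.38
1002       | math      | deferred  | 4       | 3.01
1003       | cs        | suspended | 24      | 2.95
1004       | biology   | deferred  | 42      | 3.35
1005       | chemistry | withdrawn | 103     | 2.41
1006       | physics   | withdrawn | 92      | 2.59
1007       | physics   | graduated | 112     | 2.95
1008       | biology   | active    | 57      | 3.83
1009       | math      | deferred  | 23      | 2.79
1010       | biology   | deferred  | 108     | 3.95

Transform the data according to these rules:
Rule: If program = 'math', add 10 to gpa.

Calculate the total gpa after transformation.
51.21

Step 1: Count records where program = 'math': 2
Step 2: Total bonus added: 2 × 10 = 20
Step 3: Original sum of gpa: 31.21
Step 4: Final sum = 31.21 + 20 = 51.21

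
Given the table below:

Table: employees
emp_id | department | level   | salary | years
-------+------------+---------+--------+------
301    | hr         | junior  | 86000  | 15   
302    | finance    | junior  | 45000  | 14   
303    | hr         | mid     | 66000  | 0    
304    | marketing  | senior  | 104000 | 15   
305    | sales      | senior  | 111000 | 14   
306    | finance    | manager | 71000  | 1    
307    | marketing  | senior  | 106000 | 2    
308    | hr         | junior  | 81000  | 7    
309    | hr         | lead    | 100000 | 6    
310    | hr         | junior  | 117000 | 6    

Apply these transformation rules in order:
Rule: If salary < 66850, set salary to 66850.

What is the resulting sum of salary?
909700

Step 1: 2 records have salary < 66850
Step 2: These records originally summed to 111000
Step 3: After setting to minimum: 2 × 66850 = 133700
Step 4: Unaffected records sum: 776000
Step 5: Final sum = 133700 + 776000 = 909700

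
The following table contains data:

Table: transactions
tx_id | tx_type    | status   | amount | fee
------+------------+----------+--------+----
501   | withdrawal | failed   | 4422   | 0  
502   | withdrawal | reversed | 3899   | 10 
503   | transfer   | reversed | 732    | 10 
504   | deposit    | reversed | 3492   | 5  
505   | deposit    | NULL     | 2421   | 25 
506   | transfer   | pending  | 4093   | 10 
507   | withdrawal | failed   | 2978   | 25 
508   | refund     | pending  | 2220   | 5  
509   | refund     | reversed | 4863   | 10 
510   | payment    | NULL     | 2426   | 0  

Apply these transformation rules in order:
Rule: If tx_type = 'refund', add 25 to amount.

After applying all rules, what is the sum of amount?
31596

Step 1: Count records where tx_type = 'refund': 2
Step 2: Total bonus added: 2 × 25 = 50
Step 3: Original sum of amount: 31546
Step 4: Final sum = 31546 + 50 = 31596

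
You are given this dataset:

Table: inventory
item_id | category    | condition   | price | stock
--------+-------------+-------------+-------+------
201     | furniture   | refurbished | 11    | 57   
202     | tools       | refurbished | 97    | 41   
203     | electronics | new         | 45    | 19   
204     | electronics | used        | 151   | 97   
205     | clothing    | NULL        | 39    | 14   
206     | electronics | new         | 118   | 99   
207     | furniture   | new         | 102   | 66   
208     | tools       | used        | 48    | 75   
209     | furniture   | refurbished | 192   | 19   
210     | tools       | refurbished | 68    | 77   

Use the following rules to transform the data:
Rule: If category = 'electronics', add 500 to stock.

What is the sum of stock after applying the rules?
2064

Step 1: Count records where category = 'electronics': 3
Step 2: Total bonus added: 3 × 500 = 1500
Step 3: Original sum of stock: 564
Step 4: Final sum = 564 + 1500 = 2064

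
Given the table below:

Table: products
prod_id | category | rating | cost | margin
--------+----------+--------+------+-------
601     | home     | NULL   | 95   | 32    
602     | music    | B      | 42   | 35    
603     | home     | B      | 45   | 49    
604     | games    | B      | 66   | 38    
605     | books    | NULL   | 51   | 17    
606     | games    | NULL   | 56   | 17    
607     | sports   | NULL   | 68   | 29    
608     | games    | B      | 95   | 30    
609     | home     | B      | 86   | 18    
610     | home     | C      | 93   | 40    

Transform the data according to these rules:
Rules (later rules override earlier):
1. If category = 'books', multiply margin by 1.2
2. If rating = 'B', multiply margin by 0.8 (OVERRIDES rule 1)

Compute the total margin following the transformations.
274.4

Step 1: Rule 2 takes priority for records with rating = 'B'
  - 5 records: 170 × 0.8 = 136.0
Step 2: Rule 1 applies to remaining records with category = 'books'
  - 1 records: 17 × 1.2 = 20.4
Step 3: Other records unchanged: 118
Step 4: Final sum = 136.0 + 20.4 + 118 = 274.4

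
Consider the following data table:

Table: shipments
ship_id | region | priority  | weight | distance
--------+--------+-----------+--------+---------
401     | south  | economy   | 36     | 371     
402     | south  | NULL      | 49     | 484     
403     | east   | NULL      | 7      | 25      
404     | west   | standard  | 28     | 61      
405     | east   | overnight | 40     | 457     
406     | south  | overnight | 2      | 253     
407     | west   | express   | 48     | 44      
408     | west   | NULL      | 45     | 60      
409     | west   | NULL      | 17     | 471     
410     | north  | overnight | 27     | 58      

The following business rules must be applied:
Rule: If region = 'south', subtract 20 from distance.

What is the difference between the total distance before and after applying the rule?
60

Step 1: Original sum of distance = 2284
Step 2: 3 records have region = 'south'
Step 3: Each affected record changes by -20
Step 4: Total change = 3 × -20 = -60
Step 5: New sum = 2284 + -60 = 2224
Step 6: Difference = |2224 - 2284| = 60
        (Sum decreased by 60)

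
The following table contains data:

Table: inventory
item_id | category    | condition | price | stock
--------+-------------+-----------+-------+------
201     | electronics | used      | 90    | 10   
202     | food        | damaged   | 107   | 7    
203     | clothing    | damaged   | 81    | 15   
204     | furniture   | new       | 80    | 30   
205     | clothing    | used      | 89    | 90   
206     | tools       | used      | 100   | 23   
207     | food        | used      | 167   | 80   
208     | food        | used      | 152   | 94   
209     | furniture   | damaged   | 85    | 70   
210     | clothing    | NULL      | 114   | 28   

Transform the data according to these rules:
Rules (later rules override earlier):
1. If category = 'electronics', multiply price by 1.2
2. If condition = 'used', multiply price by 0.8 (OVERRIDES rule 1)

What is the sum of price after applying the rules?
945.4

Step 1: Rule 2 takes priority for records with condition = 'used'
  - 5 records: 598 × 0.8 = 478.4
Step 2: Rule 1 applies to remaining records with category = 'electronics'
  - 0 records: 0 × 1.2 = 0.0
Step 3: Other records unchanged: 467
Step 4: Final sum = 478.4 + 0.0 + 467 = 945.4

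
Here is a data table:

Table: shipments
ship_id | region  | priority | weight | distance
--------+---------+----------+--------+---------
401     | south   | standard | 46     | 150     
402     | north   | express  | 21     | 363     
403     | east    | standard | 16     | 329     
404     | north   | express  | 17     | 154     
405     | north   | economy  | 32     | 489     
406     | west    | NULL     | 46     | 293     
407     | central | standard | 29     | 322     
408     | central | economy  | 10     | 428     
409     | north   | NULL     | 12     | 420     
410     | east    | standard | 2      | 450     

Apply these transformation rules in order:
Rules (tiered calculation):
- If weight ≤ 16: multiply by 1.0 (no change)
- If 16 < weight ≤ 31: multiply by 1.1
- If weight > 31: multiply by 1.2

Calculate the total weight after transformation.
262.5

Step 1: Tier 1 (weight ≤ 16): 4 records, sum = 40 × 1.0 = 40.0
Step 2: Tier 2 (16 < weight ≤ 31): 3 records, sum = 67 × 1.1 = 73.7
Step 3: Tier 3 (weight > 31): 3 records, sum = 124 × 1.2 = 148.8
Step 4: Final sum = 40.0 + 73.7 + 148.8 = 262.5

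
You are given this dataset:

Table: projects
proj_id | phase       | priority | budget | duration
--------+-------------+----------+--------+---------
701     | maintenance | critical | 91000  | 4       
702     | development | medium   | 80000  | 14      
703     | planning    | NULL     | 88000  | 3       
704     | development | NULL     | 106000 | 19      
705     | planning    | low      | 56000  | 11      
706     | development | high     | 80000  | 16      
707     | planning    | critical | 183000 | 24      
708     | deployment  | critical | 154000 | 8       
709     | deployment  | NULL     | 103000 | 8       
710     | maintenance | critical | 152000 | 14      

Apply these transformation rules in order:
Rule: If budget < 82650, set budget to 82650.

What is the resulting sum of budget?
1124950

Step 1: 3 records have budget < 82650
Step 2: These records originally summed to 216000
Step 3: After setting to minimum: 3 × 82650 = 247950
Step 4: Unaffected records sum: 877000
Step 5: Final sum = 247950 + 877000 = 1124950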